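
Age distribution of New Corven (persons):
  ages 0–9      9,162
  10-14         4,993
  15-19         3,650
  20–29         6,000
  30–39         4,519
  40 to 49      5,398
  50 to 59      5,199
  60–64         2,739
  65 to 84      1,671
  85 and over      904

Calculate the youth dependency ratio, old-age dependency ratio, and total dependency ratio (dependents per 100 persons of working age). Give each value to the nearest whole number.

0–14: 9,162 + 4,993 = 14,155
15–64: 3,650 + 6,000 + 4,519 + 5,398 + 5,199 + 2,739 = 27,505
65+: 1,671 + 904 = 2,575
Youth dependency ratio = 14,155 / 27,505 × 100 = 51
Old-age dependency ratio = 2,575 / 27,505 × 100 = 9
Total dependency ratio = (14,155 + 2,575) / 27,505 × 100 = 16,730 / 27,505 × 100 = 61

Youth dependency ratio: 51
Old-age dependency ratio: 9
Total dependency ratio: 61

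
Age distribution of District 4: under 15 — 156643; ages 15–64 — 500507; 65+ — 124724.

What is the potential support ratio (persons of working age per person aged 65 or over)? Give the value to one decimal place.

Potential support ratio: 4.0

Potential support ratio = 500507 / 124724 = 4.0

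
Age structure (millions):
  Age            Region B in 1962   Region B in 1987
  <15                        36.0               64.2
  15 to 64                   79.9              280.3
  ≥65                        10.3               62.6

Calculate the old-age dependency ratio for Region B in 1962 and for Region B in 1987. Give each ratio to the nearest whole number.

Region B in 1962: 10.3 / 79.9 × 100 = 13
Region B in 1987: 62.6 / 280.3 × 100 = 22

Region B in 1962: 13
Region B in 1987: 22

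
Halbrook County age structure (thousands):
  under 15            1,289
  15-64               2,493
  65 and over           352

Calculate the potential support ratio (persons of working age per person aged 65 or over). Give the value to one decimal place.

Potential support ratio: 7.1

Potential support ratio = 2,493 / 352 = 7.1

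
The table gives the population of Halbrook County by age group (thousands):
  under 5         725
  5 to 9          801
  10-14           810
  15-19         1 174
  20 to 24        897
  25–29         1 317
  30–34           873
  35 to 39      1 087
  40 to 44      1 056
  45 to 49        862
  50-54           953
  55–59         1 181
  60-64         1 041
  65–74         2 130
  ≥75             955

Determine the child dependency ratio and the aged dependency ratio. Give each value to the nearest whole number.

Youth dependency ratio: 22
Old-age dependency ratio: 30

0–14: 725 + 801 + 810 = 2 336
15–64: 1 174 + 897 + 1 317 + 873 + 1 087 + 1 056 + 862 + 953 + 1 181 + 1 041 = 10 441
65+: 2 130 + 955 = 3 085
Youth dependency ratio = 2 336 / 10 441 × 100 = 22
Old-age dependency ratio = 3 085 / 10 441 × 100 = 30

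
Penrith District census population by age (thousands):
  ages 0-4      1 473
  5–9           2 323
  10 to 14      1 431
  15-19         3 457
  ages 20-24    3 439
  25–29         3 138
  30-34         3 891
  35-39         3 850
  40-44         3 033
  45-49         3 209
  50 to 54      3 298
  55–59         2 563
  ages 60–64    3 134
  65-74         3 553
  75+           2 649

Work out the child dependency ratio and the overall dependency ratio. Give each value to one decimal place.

Youth dependency ratio: 15.8
Total dependency ratio: 34.6

0–14: 1 473 + 2 323 + 1 431 = 5 227
15–64: 3 457 + 3 439 + 3 138 + 3 891 + 3 850 + 3 033 + 3 209 + 3 298 + 2 563 + 3 134 = 33 012
65+: 3 553 + 2 649 = 6 202
Youth dependency ratio = 5 227 / 33 012 × 100 = 15.8
Total dependency ratio = (5 227 + 6 202) / 33 012 × 100 = 11 429 / 33 012 × 100 = 34.6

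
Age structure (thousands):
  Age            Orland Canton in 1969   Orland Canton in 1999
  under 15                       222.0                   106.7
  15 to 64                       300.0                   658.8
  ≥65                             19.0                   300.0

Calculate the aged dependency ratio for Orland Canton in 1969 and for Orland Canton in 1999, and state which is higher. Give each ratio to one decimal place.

Orland Canton in 1969: 19.0 / 300.0 × 100 = 6.3
Orland Canton in 1999: 300.0 / 658.8 × 100 = 45.5

Orland Canton in 1969: 6.3
Orland Canton in 1999: 45.5
Higher: Orland Canton in 1999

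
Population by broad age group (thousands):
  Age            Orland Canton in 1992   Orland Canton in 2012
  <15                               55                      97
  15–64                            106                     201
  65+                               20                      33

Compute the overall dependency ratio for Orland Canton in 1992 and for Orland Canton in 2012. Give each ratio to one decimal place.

Orland Canton in 1992: (55 + 20) / 106 × 100 = 75 / 106 × 100 = 70.8
Orland Canton in 2012: (97 + 33) / 201 × 100 = 130 / 201 × 100 = 64.7

Orland Canton in 1992: 70.8
Orland Canton in 2012: 64.7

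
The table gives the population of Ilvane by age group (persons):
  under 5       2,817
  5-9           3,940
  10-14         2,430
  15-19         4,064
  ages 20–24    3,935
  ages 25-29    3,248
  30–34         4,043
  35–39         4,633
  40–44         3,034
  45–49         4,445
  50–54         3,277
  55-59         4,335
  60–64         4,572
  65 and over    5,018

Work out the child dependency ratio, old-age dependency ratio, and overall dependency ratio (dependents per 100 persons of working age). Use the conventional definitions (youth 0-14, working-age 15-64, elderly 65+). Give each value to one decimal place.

Youth dependency ratio: 23.2
Old-age dependency ratio: 12.7
Total dependency ratio: 35.9

0–14: 2,817 + 3,940 + 2,430 = 9,187
15–64: 4,064 + 3,935 + 3,248 + 4,043 + 4,633 + 3,034 + 4,445 + 3,277 + 4,335 + 4,572 = 39,586
65+: 5,018
Youth dependency ratio = 9,187 / 39,586 × 100 = 23.2
Old-age dependency ratio = 5,018 / 39,586 × 100 = 12.7
Total dependency ratio = (9,187 + 5,018) / 39,586 × 100 = 14,205 / 39,586 × 100 = 35.9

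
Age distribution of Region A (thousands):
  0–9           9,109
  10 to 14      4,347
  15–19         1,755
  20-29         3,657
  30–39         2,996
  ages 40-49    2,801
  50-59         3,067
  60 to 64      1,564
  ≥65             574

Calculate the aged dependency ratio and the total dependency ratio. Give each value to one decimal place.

0–14: 9,109 + 4,347 = 13,456
15–64: 1,755 + 3,657 + 2,996 + 2,801 + 3,067 + 1,564 = 15,840
65+: 574
Old-age dependency ratio = 574 / 15,840 × 100 = 3.6
Total dependency ratio = (13,456 + 574) / 15,840 × 100 = 14,030 / 15,840 × 100 = 88.6

Old-age dependency ratio: 3.6
Total dependency ratio: 88.6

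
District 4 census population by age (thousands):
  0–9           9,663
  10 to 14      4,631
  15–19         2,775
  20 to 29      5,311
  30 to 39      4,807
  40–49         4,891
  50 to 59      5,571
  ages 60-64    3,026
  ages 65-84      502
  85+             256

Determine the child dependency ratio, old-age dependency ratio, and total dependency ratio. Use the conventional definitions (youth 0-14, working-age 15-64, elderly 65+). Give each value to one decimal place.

Youth dependency ratio: 54.2
Old-age dependency ratio: 2.9
Total dependency ratio: 57.1

0–14: 9,663 + 4,631 = 14,294
15–64: 2,775 + 5,311 + 4,807 + 4,891 + 5,571 + 3,026 = 26,381
65+: 502 + 256 = 758
Youth dependency ratio = 14,294 / 26,381 × 100 = 54.2
Old-age dependency ratio = 758 / 26,381 × 100 = 2.9
Total dependency ratio = (14,294 + 758) / 26,381 × 100 = 15,052 / 26,381 × 100 = 57.1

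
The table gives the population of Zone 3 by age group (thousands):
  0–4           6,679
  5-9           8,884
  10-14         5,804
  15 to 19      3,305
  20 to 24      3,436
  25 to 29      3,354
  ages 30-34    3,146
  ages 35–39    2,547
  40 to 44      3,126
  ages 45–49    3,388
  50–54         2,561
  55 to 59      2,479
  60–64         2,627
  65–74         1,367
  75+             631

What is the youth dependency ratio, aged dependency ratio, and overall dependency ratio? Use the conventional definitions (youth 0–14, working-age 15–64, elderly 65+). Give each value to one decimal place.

0–14: 6,679 + 8,884 + 5,804 = 21,367
15–64: 3,305 + 3,436 + 3,354 + 3,146 + 2,547 + 3,126 + 3,388 + 2,561 + 2,479 + 2,627 = 29,969
65+: 1,367 + 631 = 1,998
Youth dependency ratio = 21,367 / 29,969 × 100 = 71.3
Old-age dependency ratio = 1,998 / 29,969 × 100 = 6.7
Total dependency ratio = (21,367 + 1,998) / 29,969 × 100 = 23,365 / 29,969 × 100 = 78.0

Youth dependency ratio: 71.3
Old-age dependency ratio: 6.7
Total dependency ratio: 78.0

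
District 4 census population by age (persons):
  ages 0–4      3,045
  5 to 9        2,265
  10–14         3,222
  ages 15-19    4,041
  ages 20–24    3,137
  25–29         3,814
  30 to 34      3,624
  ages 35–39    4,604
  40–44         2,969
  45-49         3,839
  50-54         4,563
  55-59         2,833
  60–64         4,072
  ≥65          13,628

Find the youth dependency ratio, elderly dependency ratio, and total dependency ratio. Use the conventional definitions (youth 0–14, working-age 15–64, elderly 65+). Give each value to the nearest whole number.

Youth dependency ratio: 23
Old-age dependency ratio: 36
Total dependency ratio: 59

0–14: 3,045 + 2,265 + 3,222 = 8,532
15–64: 4,041 + 3,137 + 3,814 + 3,624 + 4,604 + 2,969 + 3,839 + 4,563 + 2,833 + 4,072 = 37,496
65+: 13,628
Youth dependency ratio = 8,532 / 37,496 × 100 = 23
Old-age dependency ratio = 13,628 / 37,496 × 100 = 36
Total dependency ratio = (8,532 + 13,628) / 37,496 × 100 = 22,160 / 37,496 × 100 = 59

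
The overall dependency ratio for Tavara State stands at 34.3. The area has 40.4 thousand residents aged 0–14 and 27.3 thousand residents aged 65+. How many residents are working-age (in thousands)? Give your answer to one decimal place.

Working-age: 197.4

Total dependency ratio = (youth + elderly) / working-age × 100
34.3 = (40.4 + 27.3) / W × 100
⇒ 197.4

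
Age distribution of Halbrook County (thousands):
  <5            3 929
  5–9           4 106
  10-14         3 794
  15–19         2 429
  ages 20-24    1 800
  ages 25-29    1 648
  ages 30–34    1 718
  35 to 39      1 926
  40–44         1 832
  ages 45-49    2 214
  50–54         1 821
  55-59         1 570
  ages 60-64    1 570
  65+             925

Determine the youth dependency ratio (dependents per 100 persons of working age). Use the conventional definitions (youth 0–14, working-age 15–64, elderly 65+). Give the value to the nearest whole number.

0–14: 3 929 + 4 106 + 3 794 = 11 829
15–64: 2 429 + 1 800 + 1 648 + 1 718 + 1 926 + 1 832 + 2 214 + 1 821 + 1 570 + 1 570 = 18 528
65+: 925
Youth dependency ratio = 11 829 / 18 528 × 100 = 64

Youth dependency ratio: 64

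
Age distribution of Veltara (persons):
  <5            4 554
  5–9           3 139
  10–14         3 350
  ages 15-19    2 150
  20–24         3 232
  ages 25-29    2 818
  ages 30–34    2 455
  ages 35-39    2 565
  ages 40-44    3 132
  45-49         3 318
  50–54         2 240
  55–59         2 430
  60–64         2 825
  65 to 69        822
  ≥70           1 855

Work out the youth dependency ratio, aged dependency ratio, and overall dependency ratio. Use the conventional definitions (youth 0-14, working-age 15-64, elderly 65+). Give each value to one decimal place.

Youth dependency ratio: 40.7
Old-age dependency ratio: 9.9
Total dependency ratio: 50.5

0–14: 4 554 + 3 139 + 3 350 = 11 043
15–64: 2 150 + 3 232 + 2 818 + 2 455 + 2 565 + 3 132 + 3 318 + 2 240 + 2 430 + 2 825 = 27 165
65+: 822 + 1 855 = 2 677
Youth dependency ratio = 11 043 / 27 165 × 100 = 40.7
Old-age dependency ratio = 2 677 / 27 165 × 100 = 9.9
Total dependency ratio = (11 043 + 2 677) / 27 165 × 100 = 13 720 / 27 165 × 100 = 50.5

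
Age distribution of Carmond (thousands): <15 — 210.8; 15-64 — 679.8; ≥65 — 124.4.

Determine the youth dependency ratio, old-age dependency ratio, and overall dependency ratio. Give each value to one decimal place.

Youth dependency ratio: 31.0
Old-age dependency ratio: 18.3
Total dependency ratio: 49.3

Youth dependency ratio = 210.8 / 679.8 × 100 = 31.0
Old-age dependency ratio = 124.4 / 679.8 × 100 = 18.3
Total dependency ratio = (210.8 + 124.4) / 679.8 × 100 = 335.2 / 679.8 × 100 = 49.3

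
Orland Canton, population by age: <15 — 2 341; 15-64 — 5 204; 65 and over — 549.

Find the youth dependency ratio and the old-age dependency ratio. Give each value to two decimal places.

Youth dependency ratio: 44.98
Old-age dependency ratio: 10.55

Youth dependency ratio = 2 341 / 5 204 × 100 = 44.98
Old-age dependency ratio = 549 / 5 204 × 100 = 10.55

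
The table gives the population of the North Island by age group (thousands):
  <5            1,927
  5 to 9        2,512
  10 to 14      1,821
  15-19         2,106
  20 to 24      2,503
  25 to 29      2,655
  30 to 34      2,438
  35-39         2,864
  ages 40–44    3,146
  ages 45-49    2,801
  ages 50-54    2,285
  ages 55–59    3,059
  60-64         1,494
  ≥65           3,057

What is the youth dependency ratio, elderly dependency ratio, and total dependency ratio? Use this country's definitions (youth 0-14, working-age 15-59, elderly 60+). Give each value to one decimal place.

0–14: 1,927 + 2,512 + 1,821 = 6,260
15–59: 2,106 + 2,503 + 2,655 + 2,438 + 2,864 + 3,146 + 2,801 + 2,285 + 3,059 = 23,857
60+: 1,494 + 3,057 = 4,551
Youth dependency ratio = 6,260 / 23,857 × 100 = 26.2
Old-age dependency ratio = 4,551 / 23,857 × 100 = 19.1
Total dependency ratio = (6,260 + 4,551) / 23,857 × 100 = 10,811 / 23,857 × 100 = 45.3

Youth dependency ratio: 26.2
Old-age dependency ratio: 19.1
Total dependency ratio: 45.3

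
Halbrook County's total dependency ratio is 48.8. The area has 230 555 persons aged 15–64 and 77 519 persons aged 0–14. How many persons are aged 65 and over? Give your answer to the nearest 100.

Total dependency ratio = (youth + elderly) / working-age × 100
48.8 = (77 519 + E) / 230 555 × 100
⇒ 35 000

Aged 65 and over: 35 000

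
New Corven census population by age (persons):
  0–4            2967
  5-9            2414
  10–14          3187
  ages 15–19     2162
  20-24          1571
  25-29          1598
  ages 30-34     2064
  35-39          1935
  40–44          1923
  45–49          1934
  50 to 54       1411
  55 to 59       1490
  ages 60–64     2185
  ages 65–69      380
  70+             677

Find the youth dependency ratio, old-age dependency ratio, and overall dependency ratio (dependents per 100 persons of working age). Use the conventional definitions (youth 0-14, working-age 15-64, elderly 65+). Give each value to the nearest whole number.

0–14: 2967 + 2414 + 3187 = 8568
15–64: 2162 + 1571 + 1598 + 2064 + 1935 + 1923 + 1934 + 1411 + 1490 + 2185 = 18273
65+: 380 + 677 = 1057
Youth dependency ratio = 8568 / 18273 × 100 = 47
Old-age dependency ratio = 1057 / 18273 × 100 = 6
Total dependency ratio = (8568 + 1057) / 18273 × 100 = 9625 / 18273 × 100 = 53

Youth dependency ratio: 47
Old-age dependency ratio: 6
Total dependency ratio: 53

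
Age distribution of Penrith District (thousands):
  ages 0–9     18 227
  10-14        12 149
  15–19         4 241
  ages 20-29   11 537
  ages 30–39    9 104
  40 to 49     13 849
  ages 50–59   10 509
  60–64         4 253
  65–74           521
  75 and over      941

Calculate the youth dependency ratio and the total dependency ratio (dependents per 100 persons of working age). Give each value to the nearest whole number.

Youth dependency ratio: 57
Total dependency ratio: 60

0–14: 18 227 + 12 149 = 30 376
15–64: 4 241 + 11 537 + 9 104 + 13 849 + 10 509 + 4 253 = 53 493
65+: 521 + 941 = 1 462
Youth dependency ratio = 30 376 / 53 493 × 100 = 57
Total dependency ratio = (30 376 + 1 462) / 53 493 × 100 = 31 838 / 53 493 × 100 = 60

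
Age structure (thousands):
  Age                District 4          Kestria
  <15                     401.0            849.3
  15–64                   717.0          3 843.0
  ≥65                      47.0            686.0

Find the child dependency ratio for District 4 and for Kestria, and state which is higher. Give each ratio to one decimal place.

District 4: 55.9
Kestria: 22.1
Higher: District 4

District 4: 401.0 / 717.0 × 100 = 55.9
Kestria: 849.3 / 3 843.0 × 100 = 22.1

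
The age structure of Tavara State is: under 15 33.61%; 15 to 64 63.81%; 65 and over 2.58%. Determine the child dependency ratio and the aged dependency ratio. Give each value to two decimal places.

Youth dependency ratio: 52.67
Old-age dependency ratio: 4.04

Youth dependency ratio = 33.61 / 63.81 × 100 = 52.67
Old-age dependency ratio = 2.58 / 63.81 × 100 = 4.04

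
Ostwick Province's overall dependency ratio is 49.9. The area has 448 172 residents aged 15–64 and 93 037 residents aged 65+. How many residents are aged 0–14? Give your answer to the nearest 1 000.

Total dependency ratio = (youth + elderly) / working-age × 100
49.9 = (Y + 93 037) / 448 172 × 100
⇒ 131 000

Aged 0–14: 131 000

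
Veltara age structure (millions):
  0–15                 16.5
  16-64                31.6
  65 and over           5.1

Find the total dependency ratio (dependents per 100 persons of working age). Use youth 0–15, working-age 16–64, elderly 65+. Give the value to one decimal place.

Total dependency ratio: 68.4

Total dependency ratio = (16.5 + 5.1) / 31.6 × 100 = 21.6 / 31.6 × 100 = 68.4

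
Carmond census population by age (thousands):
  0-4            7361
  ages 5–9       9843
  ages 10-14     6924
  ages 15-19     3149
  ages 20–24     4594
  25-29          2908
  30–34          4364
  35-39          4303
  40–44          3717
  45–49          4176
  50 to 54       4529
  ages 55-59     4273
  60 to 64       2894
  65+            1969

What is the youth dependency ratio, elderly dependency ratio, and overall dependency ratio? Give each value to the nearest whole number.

0–14: 7361 + 9843 + 6924 = 24128
15–64: 3149 + 4594 + 2908 + 4364 + 4303 + 3717 + 4176 + 4529 + 4273 + 2894 = 38907
65+: 1969
Youth dependency ratio = 24128 / 38907 × 100 = 62
Old-age dependency ratio = 1969 / 38907 × 100 = 5
Total dependency ratio = (24128 + 1969) / 38907 × 100 = 26097 / 38907 × 100 = 67

Youth dependency ratio: 62
Old-age dependency ratio: 5
Total dependency ratio: 67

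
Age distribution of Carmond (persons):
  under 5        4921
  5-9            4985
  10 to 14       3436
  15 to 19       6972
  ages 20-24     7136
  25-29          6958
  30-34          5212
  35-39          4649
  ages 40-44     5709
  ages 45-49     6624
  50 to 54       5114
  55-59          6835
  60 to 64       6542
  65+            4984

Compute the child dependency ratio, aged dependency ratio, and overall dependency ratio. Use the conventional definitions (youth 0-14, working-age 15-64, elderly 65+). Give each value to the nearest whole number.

0–14: 4921 + 4985 + 3436 = 13342
15–64: 6972 + 7136 + 6958 + 5212 + 4649 + 5709 + 6624 + 5114 + 6835 + 6542 = 61751
65+: 4984
Youth dependency ratio = 13342 / 61751 × 100 = 22
Old-age dependency ratio = 4984 / 61751 × 100 = 8
Total dependency ratio = (13342 + 4984) / 61751 × 100 = 18326 / 61751 × 100 = 30

Youth dependency ratio: 22
Old-age dependency ratio: 8
Total dependency ratio: 30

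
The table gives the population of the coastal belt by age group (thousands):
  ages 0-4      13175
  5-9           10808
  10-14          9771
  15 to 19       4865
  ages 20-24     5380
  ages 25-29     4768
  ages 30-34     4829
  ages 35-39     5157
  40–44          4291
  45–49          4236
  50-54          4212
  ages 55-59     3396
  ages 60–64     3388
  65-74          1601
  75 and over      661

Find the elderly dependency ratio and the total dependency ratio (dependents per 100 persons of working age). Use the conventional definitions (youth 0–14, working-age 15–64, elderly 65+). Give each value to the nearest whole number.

Old-age dependency ratio: 5
Total dependency ratio: 81

0–14: 13175 + 10808 + 9771 = 33754
15–64: 4865 + 5380 + 4768 + 4829 + 5157 + 4291 + 4236 + 4212 + 3396 + 3388 = 44522
65+: 1601 + 661 = 2262
Old-age dependency ratio = 2262 / 44522 × 100 = 5
Total dependency ratio = (33754 + 2262) / 44522 × 100 = 36016 / 44522 × 100 = 81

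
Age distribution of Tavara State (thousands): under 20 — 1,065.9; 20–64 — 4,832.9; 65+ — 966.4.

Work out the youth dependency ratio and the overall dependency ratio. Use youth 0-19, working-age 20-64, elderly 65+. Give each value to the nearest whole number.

Youth dependency ratio: 22
Total dependency ratio: 42

Youth dependency ratio = 1,065.9 / 4,832.9 × 100 = 22
Total dependency ratio = (1,065.9 + 966.4) / 4,832.9 × 100 = 2,032.3 / 4,832.9 × 100 = 42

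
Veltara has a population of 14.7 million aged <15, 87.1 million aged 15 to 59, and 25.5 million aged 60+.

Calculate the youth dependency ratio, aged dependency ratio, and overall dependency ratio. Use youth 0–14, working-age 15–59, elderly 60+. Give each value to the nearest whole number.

Youth dependency ratio = 14.7 / 87.1 × 100 = 17
Old-age dependency ratio = 25.5 / 87.1 × 100 = 29
Total dependency ratio = (14.7 + 25.5) / 87.1 × 100 = 40.2 / 87.1 × 100 = 46

Youth dependency ratio: 17
Old-age dependency ratio: 29
Total dependency ratio: 46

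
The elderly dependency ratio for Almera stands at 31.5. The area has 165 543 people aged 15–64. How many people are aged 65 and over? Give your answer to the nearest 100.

Old-age dependency ratio = elderly / working-age × 100
31.5 = E / 165 543 × 100
⇒ 52 100

Aged 65 and over: 52 100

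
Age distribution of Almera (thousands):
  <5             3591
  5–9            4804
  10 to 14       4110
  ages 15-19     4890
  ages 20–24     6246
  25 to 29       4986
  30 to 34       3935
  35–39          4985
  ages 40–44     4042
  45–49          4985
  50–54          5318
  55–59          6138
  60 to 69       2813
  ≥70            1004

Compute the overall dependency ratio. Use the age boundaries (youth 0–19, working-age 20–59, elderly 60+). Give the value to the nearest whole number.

Total dependency ratio: 52

0–19: 3591 + 4804 + 4110 + 4890 = 17395
20–59: 6246 + 4986 + 3935 + 4985 + 4042 + 4985 + 5318 + 6138 = 40635
60+: 2813 + 1004 = 3817
Total dependency ratio = (17395 + 3817) / 40635 × 100 = 21212 / 40635 × 100 = 52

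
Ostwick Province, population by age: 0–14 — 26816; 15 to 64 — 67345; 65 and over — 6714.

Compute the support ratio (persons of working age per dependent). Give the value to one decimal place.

Support ratio = 67345 / (26816 + 6714) = 67345 / 33530 = 2.0

Support ratio: 2.0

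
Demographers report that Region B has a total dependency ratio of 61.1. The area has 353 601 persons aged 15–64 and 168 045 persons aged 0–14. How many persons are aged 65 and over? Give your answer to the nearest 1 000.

Total dependency ratio = (youth + elderly) / working-age × 100
61.1 = (168 045 + E) / 353 601 × 100
⇒ 48 000

Aged 65 and over: 48 000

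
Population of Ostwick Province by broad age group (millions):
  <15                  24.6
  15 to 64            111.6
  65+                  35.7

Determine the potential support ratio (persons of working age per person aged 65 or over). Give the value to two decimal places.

Potential support ratio = 111.6 / 35.7 = 3.13

Potential support ratio: 3.13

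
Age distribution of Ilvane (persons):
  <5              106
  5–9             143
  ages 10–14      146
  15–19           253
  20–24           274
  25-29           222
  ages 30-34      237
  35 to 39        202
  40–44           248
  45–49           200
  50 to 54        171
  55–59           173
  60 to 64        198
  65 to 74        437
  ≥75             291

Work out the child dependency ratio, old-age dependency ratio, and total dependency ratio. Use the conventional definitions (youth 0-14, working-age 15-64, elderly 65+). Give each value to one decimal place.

Youth dependency ratio: 18.1
Old-age dependency ratio: 33.4
Total dependency ratio: 51.6

0–14: 106 + 143 + 146 = 395
15–64: 253 + 274 + 222 + 237 + 202 + 248 + 200 + 171 + 173 + 198 = 2178
65+: 437 + 291 = 728
Youth dependency ratio = 395 / 2178 × 100 = 18.1
Old-age dependency ratio = 728 / 2178 × 100 = 33.4
Total dependency ratio = (395 + 728) / 2178 × 100 = 1123 / 2178 × 100 = 51.6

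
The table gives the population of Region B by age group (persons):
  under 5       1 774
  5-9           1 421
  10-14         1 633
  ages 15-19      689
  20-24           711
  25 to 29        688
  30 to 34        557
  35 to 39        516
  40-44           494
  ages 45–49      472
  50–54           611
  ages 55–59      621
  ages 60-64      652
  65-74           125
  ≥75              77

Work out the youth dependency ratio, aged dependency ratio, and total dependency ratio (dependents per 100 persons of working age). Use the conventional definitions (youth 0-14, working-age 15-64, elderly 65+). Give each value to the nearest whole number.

Youth dependency ratio: 80
Old-age dependency ratio: 3
Total dependency ratio: 84

0–14: 1 774 + 1 421 + 1 633 = 4 828
15–64: 689 + 711 + 688 + 557 + 516 + 494 + 472 + 611 + 621 + 652 = 6 011
65+: 125 + 77 = 202
Youth dependency ratio = 4 828 / 6 011 × 100 = 80
Old-age dependency ratio = 202 / 6 011 × 100 = 3
Total dependency ratio = (4 828 + 202) / 6 011 × 100 = 5 030 / 6 011 × 100 = 84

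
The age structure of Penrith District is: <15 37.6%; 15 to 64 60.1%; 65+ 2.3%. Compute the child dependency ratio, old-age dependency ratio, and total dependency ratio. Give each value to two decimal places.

Youth dependency ratio = 37.6 / 60.1 × 100 = 62.56
Old-age dependency ratio = 2.3 / 60.1 × 100 = 3.83
Total dependency ratio = (37.6 + 2.3) / 60.1 × 100 = 39.9 / 60.1 × 100 = 66.39

Youth dependency ratio: 62.56
Old-age dependency ratio: 3.83
Total dependency ratio: 66.39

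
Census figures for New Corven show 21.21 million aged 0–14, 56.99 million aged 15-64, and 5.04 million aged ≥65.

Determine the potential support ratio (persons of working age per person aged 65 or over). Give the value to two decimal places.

Potential support ratio: 11.31

Potential support ratio = 56.99 / 5.04 = 11.31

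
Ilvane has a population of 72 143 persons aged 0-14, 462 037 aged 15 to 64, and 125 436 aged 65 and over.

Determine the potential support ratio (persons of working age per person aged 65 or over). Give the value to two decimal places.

Potential support ratio: 3.68

Potential support ratio = 462 037 / 125 436 = 3.68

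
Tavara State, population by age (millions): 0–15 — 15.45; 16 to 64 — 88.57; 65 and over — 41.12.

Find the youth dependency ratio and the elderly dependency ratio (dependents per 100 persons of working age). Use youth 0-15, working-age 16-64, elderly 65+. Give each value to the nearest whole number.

Youth dependency ratio: 17
Old-age dependency ratio: 46

Youth dependency ratio = 15.45 / 88.57 × 100 = 17
Old-age dependency ratio = 41.12 / 88.57 × 100 = 46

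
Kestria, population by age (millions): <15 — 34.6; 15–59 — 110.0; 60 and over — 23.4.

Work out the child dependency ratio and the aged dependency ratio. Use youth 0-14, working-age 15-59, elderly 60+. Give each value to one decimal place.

Youth dependency ratio: 31.5
Old-age dependency ratio: 21.3

Youth dependency ratio = 34.6 / 110.0 × 100 = 31.5
Old-age dependency ratio = 23.4 / 110.0 × 100 = 21.3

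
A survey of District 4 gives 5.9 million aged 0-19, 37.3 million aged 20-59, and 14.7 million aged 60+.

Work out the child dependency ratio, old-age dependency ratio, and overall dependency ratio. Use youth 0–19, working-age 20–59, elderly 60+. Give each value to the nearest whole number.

Youth dependency ratio = 5.9 / 37.3 × 100 = 16
Old-age dependency ratio = 14.7 / 37.3 × 100 = 39
Total dependency ratio = (5.9 + 14.7) / 37.3 × 100 = 20.6 / 37.3 × 100 = 55

Youth dependency ratio: 16
Old-age dependency ratio: 39
Total dependency ratio: 55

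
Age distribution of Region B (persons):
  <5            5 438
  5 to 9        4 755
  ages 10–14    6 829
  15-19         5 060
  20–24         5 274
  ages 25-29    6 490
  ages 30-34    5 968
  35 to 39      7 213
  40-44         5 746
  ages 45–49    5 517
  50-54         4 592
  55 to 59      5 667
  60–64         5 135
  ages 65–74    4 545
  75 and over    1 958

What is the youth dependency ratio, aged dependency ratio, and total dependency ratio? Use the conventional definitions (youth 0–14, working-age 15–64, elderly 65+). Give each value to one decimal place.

0–14: 5 438 + 4 755 + 6 829 = 17 022
15–64: 5 060 + 5 274 + 6 490 + 5 968 + 7 213 + 5 746 + 5 517 + 4 592 + 5 667 + 5 135 = 56 662
65+: 4 545 + 1 958 = 6 503
Youth dependency ratio = 17 022 / 56 662 × 100 = 30.0
Old-age dependency ratio = 6 503 / 56 662 × 100 = 11.5
Total dependency ratio = (17 022 + 6 503) / 56 662 × 100 = 23 525 / 56 662 × 100 = 41.5

Youth dependency ratio: 30.0
Old-age dependency ratio: 11.5
Total dependency ratio: 41.5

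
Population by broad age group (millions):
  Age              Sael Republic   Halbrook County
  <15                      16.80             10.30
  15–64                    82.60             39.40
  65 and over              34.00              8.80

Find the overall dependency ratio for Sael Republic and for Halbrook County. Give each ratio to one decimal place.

Sael Republic: 61.5
Halbrook County: 48.5

Sael Republic: (16.80 + 34.00) / 82.60 × 100 = 50.80 / 82.60 × 100 = 61.5
Halbrook County: (10.30 + 8.80) / 39.40 × 100 = 19.10 / 39.40 × 100 = 48.5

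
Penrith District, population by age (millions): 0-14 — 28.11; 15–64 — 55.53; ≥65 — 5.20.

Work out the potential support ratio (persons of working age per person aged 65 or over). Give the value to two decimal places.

Potential support ratio: 10.68

Potential support ratio = 55.53 / 5.20 = 10.68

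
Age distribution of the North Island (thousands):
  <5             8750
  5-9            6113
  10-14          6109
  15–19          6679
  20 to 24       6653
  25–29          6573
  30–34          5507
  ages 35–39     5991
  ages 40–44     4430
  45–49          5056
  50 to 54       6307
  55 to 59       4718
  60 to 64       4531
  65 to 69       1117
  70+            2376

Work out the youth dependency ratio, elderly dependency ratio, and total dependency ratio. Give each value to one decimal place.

0–14: 8750 + 6113 + 6109 = 20972
15–64: 6679 + 6653 + 6573 + 5507 + 5991 + 4430 + 5056 + 6307 + 4718 + 4531 = 56445
65+: 1117 + 2376 = 3493
Youth dependency ratio = 20972 / 56445 × 100 = 37.2
Old-age dependency ratio = 3493 / 56445 × 100 = 6.2
Total dependency ratio = (20972 + 3493) / 56445 × 100 = 24465 / 56445 × 100 = 43.3

Youth dependency ratio: 37.2
Old-age dependency ratio: 6.2
Total dependency ratio: 43.3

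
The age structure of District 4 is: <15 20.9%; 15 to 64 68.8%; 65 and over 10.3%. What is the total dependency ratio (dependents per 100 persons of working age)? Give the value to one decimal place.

Total dependency ratio: 45.3

Total dependency ratio = (20.9 + 10.3) / 68.8 × 100 = 31.2 / 68.8 × 100 = 45.3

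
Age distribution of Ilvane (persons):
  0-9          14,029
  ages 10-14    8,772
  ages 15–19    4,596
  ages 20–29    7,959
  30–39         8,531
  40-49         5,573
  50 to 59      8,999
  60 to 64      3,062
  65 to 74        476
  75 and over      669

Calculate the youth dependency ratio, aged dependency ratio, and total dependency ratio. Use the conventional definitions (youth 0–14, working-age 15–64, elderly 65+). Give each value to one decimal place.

Youth dependency ratio: 58.9
Old-age dependency ratio: 3.0
Total dependency ratio: 61.8

0–14: 14,029 + 8,772 = 22,801
15–64: 4,596 + 7,959 + 8,531 + 5,573 + 8,999 + 3,062 = 38,720
65+: 476 + 669 = 1,145
Youth dependency ratio = 22,801 / 38,720 × 100 = 58.9
Old-age dependency ratio = 1,145 / 38,720 × 100 = 3.0
Total dependency ratio = (22,801 + 1,145) / 38,720 × 100 = 23,946 / 38,720 × 100 = 61.8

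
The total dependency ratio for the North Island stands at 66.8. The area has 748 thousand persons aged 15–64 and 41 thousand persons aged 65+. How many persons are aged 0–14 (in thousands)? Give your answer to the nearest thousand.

Total dependency ratio = (youth + elderly) / working-age × 100
66.8 = (Y + 41) / 748 × 100
⇒ 459

Aged 0–14: 459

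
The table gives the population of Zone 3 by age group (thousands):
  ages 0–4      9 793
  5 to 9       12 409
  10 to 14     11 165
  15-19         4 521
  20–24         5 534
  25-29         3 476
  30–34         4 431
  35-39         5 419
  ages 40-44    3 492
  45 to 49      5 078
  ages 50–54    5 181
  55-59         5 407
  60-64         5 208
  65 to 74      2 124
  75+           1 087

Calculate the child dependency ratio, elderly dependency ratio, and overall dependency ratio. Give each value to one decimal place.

0–14: 9 793 + 12 409 + 11 165 = 33 367
15–64: 4 521 + 5 534 + 3 476 + 4 431 + 5 419 + 3 492 + 5 078 + 5 181 + 5 407 + 5 208 = 47 747
65+: 2 124 + 1 087 = 3 211
Youth dependency ratio = 33 367 / 47 747 × 100 = 69.9
Old-age dependency ratio = 3 211 / 47 747 × 100 = 6.7
Total dependency ratio = (33 367 + 3 211) / 47 747 × 100 = 36 578 / 47 747 × 100 = 76.6

Youth dependency ratio: 69.9
Old-age dependency ratio: 6.7
Total dependency ratio: 76.6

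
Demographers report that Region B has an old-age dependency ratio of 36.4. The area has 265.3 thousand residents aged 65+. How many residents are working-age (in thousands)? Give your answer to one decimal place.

Working-age: 728.8

Old-age dependency ratio = elderly / working-age × 100
36.4 = 265.3 / W × 100
⇒ 728.8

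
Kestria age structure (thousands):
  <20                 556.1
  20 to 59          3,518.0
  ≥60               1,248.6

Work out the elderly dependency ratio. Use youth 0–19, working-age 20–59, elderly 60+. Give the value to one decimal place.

Old-age dependency ratio = 1,248.6 / 3,518.0 × 100 = 35.5

Old-age dependency ratio: 35.5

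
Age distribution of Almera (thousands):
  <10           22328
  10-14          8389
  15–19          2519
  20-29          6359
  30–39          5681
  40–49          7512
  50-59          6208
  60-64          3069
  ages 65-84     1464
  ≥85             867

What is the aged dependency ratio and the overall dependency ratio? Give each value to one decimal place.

0–14: 22328 + 8389 = 30717
15–64: 2519 + 6359 + 5681 + 7512 + 6208 + 3069 = 31348
65+: 1464 + 867 = 2331
Old-age dependency ratio = 2331 / 31348 × 100 = 7.4
Total dependency ratio = (30717 + 2331) / 31348 × 100 = 33048 / 31348 × 100 = 105.4

Old-age dependency ratio: 7.4
Total dependency ratio: 105.4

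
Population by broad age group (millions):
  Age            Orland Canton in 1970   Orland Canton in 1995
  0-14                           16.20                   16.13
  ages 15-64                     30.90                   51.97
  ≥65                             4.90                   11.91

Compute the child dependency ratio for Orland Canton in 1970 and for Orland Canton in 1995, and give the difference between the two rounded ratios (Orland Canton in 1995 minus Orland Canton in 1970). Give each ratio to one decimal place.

Orland Canton in 1970: 16.20 / 30.90 × 100 = 52.4
Orland Canton in 1995: 16.13 / 51.97 × 100 = 31.0

Orland Canton in 1970: 52.4
Orland Canton in 1995: 31.0
Difference: -21.4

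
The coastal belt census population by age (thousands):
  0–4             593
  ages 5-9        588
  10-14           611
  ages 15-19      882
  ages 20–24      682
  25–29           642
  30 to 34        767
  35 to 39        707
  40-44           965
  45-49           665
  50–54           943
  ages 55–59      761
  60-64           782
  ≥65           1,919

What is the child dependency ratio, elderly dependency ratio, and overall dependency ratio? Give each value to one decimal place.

Youth dependency ratio: 23.0
Old-age dependency ratio: 24.6
Total dependency ratio: 47.6

0–14: 593 + 588 + 611 = 1,792
15–64: 882 + 682 + 642 + 767 + 707 + 965 + 665 + 943 + 761 + 782 = 7,796
65+: 1,919
Youth dependency ratio = 1,792 / 7,796 × 100 = 23.0
Old-age dependency ratio = 1,919 / 7,796 × 100 = 24.6
Total dependency ratio = (1,792 + 1,919) / 7,796 × 100 = 3,711 / 7,796 × 100 = 47.6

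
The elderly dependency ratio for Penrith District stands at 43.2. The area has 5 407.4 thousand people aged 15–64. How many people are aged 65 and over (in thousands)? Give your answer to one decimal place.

Aged 65 and over: 2 336.0

Old-age dependency ratio = elderly / working-age × 100
43.2 = E / 5 407.4 × 100
⇒ 2 336.0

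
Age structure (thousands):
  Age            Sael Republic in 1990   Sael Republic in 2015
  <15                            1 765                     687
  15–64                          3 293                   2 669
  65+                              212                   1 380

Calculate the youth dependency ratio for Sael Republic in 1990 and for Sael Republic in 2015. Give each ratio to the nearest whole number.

Sael Republic in 1990: 1 765 / 3 293 × 100 = 54
Sael Republic in 2015: 687 / 2 669 × 100 = 26

Sael Republic in 1990: 54
Sael Republic in 2015: 26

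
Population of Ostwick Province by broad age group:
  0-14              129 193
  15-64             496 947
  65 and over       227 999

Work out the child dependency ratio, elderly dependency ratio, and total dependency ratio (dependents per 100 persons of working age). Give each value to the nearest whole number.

Youth dependency ratio = 129 193 / 496 947 × 100 = 26
Old-age dependency ratio = 227 999 / 496 947 × 100 = 46
Total dependency ratio = (129 193 + 227 999) / 496 947 × 100 = 357 192 / 496 947 × 100 = 72

Youth dependency ratio: 26
Old-age dependency ratio: 46
Total dependency ratio: 72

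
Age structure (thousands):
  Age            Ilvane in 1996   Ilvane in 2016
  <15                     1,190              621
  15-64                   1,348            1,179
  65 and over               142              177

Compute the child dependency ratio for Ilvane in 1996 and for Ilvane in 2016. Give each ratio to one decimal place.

Ilvane in 1996: 1,190 / 1,348 × 100 = 88.3
Ilvane in 2016: 621 / 1,179 × 100 = 52.7

Ilvane in 1996: 88.3
Ilvane in 2016: 52.7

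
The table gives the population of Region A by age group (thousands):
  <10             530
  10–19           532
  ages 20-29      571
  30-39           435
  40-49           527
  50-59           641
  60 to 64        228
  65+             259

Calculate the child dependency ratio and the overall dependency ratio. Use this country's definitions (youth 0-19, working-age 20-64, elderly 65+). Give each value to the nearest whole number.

0–19: 530 + 532 = 1 062
20–64: 571 + 435 + 527 + 641 + 228 = 2 402
65+: 259
Youth dependency ratio = 1 062 / 2 402 × 100 = 44
Total dependency ratio = (1 062 + 259) / 2 402 × 100 = 1 321 / 2 402 × 100 = 55

Youth dependency ratio: 44
Total dependency ratio: 55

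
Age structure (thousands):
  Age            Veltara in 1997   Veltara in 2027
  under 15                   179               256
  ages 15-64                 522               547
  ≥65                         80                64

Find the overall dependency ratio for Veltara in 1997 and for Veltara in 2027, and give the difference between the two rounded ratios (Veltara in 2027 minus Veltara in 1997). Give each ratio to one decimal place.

Veltara in 1997: 49.6
Veltara in 2027: 58.5
Difference: +8.9

Veltara in 1997: (179 + 80) / 522 × 100 = 259 / 522 × 100 = 49.6
Veltara in 2027: (256 + 64) / 547 × 100 = 320 / 547 × 100 = 58.5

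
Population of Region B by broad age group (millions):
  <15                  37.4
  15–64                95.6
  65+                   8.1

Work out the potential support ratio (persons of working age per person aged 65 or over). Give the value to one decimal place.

Potential support ratio = 95.6 / 8.1 = 11.8

Potential support ratio: 11.8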